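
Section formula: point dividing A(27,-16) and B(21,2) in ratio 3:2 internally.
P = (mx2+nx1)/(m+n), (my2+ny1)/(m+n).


Px = (3*21 + 2*27)/5 = 117/5 = 23.4000
Py = (3*2 + 2*(-16))/5 = -26/5 = -5.2000

P = (23.4000, -5.2000)


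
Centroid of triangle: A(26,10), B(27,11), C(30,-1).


Gx = (26+27+30)/3 = 83/3 = 27.6667
Gy = (10+11- 1)/3 = 20/3 = 6.6667

G = (27.6667, 6.6667)


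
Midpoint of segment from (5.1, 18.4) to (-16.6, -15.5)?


Mx = (5.1 - 16.6)/2 = -11.5/2 = -5.7500
My = (18.4 - 15.5)/2 = 2.9/2 = 1.4500

(-5.7500, 1.4500)


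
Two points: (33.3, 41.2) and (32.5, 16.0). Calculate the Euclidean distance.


dx = 32.5 - 33.3 = -0.8
dy = 16.0 - 41.2 = -25.2
d = sqrt(0.64 + 635.04) = sqrt(635.68) = 25.2127

25.2127


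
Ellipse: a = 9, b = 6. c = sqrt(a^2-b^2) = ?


c^2 = 9^2 - 6^2 = 81 - 36 = 45
c = sqrt(45) = 6.7082

c = 6.7082


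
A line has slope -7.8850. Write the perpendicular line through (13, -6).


Perpendicular slope = -1/m1 = -1/(-7.8850) = 0.1268
b2 = y0 - m2*x0 = -6 + 13/(-7.8850) = -6 - 1.6487 = -7.6487

y = 0.1268x - 7.6487


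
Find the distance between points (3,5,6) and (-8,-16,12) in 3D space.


dx=-11, dy=-21, dz=6
d = sqrt(121+441+36) = sqrt(598) = 24.4540

24.4540


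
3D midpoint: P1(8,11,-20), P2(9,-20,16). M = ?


Mx = (8+9)/2 = 8.5000
My = (11- 20)/2 = -4.5000
Mz = (-20+16)/2 = -2.0000

M = (8.5000, -4.5000, -2.0000)


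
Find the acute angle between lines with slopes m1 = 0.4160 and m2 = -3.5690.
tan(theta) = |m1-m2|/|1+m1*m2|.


m1-m2 = 3.985
1+m1*m2 = -0.484704
tan(theta) = |3.985/(-0.484704)| = 8.221513
theta = arctan(|3.985/(-0.484704)|) = 83.0651 degrees (acute angle)

83.0651 degrees


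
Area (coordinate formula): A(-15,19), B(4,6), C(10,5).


-15*(6-5) = -15
4*(5-19) = -56
10*(19-6) = 130
sum = 59
Area = |59|/2 = 29.5000

29.5000 sq units


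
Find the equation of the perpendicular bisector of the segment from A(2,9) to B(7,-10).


Midpoint = (4.5, -0.5)
Slope of AB = dy/dx = -19/5 = -3.8000
Perp slope = -dx/dy = 5/19 = 0.2632
b = My - (perp slope)*Mx = -0.5 + (5*4.5)/(-19) = -0.5 - 1.1842 = -1.6842

y = 0.2632x - 1.6842


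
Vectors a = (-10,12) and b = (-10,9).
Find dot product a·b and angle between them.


a·b = -10*(-10) + 12*9 = 100 + 108 = 208
|a| = sqrt(100+144) = 15.6205
|b| = sqrt(100+81) = 13.4536
cos(theta) = 208/(sqrt(244)*sqrt(181)) = 208/sqrt(44164) = 0.989758
theta = arccos(208/sqrt(44164)) = 8.2072 degrees

a·b = 208, theta = 8.2072 deg


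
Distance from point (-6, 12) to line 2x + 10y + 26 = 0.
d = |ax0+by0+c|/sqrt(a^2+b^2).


|2*(-6) + 10*12 + 26| = |134| = 134
sqrt(4 + 100) = sqrt(104) = 10.1980
d = 134/sqrt(104) = 13.1398

13.1398


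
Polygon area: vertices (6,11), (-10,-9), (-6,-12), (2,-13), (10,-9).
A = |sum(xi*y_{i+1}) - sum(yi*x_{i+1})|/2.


sum(xi*y_{i+1}) = 6*(-9) - 10*(-12) - 6*(-13) + 2*(-9) + 10*11 = 236
sum(yi*x_{i+1}) = 11*(-10) - 9*(-6) - 12*2 - 13*10 - 9*6 = -264
Area = |236 + 264|/2 = 500/2 = 250.0000

250.0000 sq units


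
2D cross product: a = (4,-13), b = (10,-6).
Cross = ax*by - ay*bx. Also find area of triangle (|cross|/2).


cross = 4*(-6) + 13*10 = -24 + 130 = 106
Triangle area = |106|/2 = 106/2 = 53.0000

cross = 106, triangle area = 53.0000


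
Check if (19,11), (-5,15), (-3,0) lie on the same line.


19*(15-0) - 5*(0-11) - 3*(11-15)
= 285 + 55 + 12 = 352

No, not collinear (determinant = 352)


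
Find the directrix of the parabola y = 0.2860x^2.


a = 0.2860
1/(4a) = 0.8741
directrix: y = -0.8741 = -0.8741

y = -0.8741


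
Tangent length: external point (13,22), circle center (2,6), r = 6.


d = sqrt((13-2)^2 + (22-6)^2) = sqrt(121+256) = 19.4165
L = sqrt(377.0000 - 36) = sqrt(341.0000) = 18.4662

18.4662


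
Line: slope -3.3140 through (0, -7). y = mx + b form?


y + 7 = -3.3140(x - 0)
y = -3.3140x - 7 + 3.3140*0
y = -3.3140x - 7.0000

y = -3.3140x - 7.0000


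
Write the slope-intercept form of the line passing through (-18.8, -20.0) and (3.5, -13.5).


m = (6.5)/(22.3) = 0.2915
b = y1 - m*x1 = -20.0 - (6.5*(-18.8))/(22.3) = -20.0 + 5.4798 = -14.5202

y = 0.2915x - 14.5202


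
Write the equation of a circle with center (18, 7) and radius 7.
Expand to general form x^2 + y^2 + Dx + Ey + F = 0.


(x-18)^2 + (y-7)^2 = 7^2
D = -2h = -36, E = -2k = -14
F = h^2+k^2-r^2 = 324+49-49 = 324

x^2 + y^2 - 36x - 14y + 324 = 0


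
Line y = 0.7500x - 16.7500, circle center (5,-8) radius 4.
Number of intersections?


Substitute y = 0.7500x - 16.7500: (x-5)^2 + (0.7500x- 16.7500+ 8)^2 = 16
Expand to Ax^2 + Bx + C = 0, where b-k = -8.75
A = 1+m^2 = 1.5625
B = 2(m(b-k) - h) = 2(0.7500*(-8.75) - 5) = -23.125
C = h^2 + (b-k)^2 - r^2 = 25 + 76.5625 - 16 = 85.5625
disc = B^2-4AC = 534.7656 - 534.7656 = 0
disc = 0

1 intersection point (tangent)


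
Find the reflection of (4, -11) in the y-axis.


Reflection rule for y-axis: (-x, y)
(4, -11) -> (-4, -11)

(-4, -11)


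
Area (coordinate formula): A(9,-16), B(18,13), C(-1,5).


9*(13-5) = 72
18*(5+ 16) = 378
-1*(-16-13) = 29
sum = 479
Area = |479|/2 = 239.5000

239.5000 sq units


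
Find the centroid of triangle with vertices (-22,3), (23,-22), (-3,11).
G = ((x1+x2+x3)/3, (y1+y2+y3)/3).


Gx = (-22+23- 3)/3 = -2/3 = -0.6667
Gy = (3- 22+11)/3 = -8/3 = -2.6667

G = (-0.6667, -2.6667)


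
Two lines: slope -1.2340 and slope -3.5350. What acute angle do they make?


m1-m2 = 2.301
1+m1*m2 = 5.36219
tan(theta) = |2.301/5.36219| = 0.429116
theta = arctan(|2.301/5.36219|) = 23.2249 degrees (acute angle)

23.2249 degrees


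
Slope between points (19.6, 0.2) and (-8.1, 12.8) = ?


dy = 12.8 - 0.2 = 12.6
dx = -8.1 - 19.6 = -27.7
m = 12.6/(-27.7) = -0.4549

m = -0.4549


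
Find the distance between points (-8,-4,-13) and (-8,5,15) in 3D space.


dx=0, dy=9, dz=28
d = sqrt(0+81+784) = sqrt(865) = 29.4109

29.4109


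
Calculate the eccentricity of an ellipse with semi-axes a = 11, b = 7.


c = sqrt(121-49) = sqrt(72) = 8.4853
e = c/a = sqrt(72)/11 = 0.7714

e = 0.7714


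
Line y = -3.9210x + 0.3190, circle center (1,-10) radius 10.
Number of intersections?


Substitute y = -3.9210x + 0.3190: (x-1)^2 + (-3.9210x+0.3190+ 10)^2 = 100
Expand to Ax^2 + Bx + C = 0, where b-k = 10.319
A = 1+m^2 = 16.374241
B = 2(m(b-k) - h) = 2(-3.9210*10.319 - 1) = -82.921598
C = h^2 + (b-k)^2 - r^2 = 1 + 106.481761 - 100 = 7.481761
disc = B^2-4AC = 6875.9914 - 490.0326 = 6385.9588
disc > 0

2 intersection points


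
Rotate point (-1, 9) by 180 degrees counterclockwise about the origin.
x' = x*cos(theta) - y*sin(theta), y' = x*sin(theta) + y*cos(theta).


cos(180) = -1, sin(180) = 0
x' = -1*(-1) - 9*0 = 1
y' = -1*0 + 9*(-1) = -9

(1, -9)


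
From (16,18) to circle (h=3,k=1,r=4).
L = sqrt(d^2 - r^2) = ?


d = sqrt((16-3)^2 + (18-1)^2) = sqrt(169+289) = 21.4009
L = sqrt(458.0000 - 16) = sqrt(442.0000) = 21.0238

21.0238


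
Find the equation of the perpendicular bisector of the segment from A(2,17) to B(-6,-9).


Midpoint = (-2, 4)
Slope of AB = dy/dx = -26/(-8) = 3.2500
Perp slope = -dx/dy = -8/26 = -0.3077
b = My - (perp slope)*Mx = 4 + (-8*(-2))/(-26) = 4 - 0.6154 = 3.3846

y = -0.3077x + 3.3846


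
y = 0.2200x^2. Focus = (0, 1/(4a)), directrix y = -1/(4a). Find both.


a = 0.2200
1/(4a) = 1.1364
Focus = (0, 1.1364)
Directrix: y = -1.1364

Focus = (0, 1.1364), Directrix: y = -1.1364


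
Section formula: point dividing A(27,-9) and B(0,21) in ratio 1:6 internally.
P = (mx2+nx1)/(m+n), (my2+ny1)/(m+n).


Px = (1*0 + 6*27)/7 = 162/7 = 23.1429
Py = (1*21 + 6*(-9))/7 = -33/7 = -4.7143

P = (23.1429, -4.7143)


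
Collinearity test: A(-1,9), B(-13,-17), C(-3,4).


-1*(-17-4) - 13*(4-9) - 3*(9+ 17)
= 21 + 65 - 78 = 8

No, not collinear (determinant = 8)


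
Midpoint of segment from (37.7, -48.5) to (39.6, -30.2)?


Mx = (37.7 + 39.6)/2 = 77.3/2 = 38.6500
My = (-48.5 - 30.2)/2 = -78.7/2 = -39.3500

(38.6500, -39.3500)


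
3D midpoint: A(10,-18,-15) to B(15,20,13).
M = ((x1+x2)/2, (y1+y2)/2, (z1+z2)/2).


Mx = (10+15)/2 = 12.5000
My = (-18+20)/2 = 1.0000
Mz = (-15+13)/2 = -1.0000

M = (12.5000, 1.0000, -1.0000)


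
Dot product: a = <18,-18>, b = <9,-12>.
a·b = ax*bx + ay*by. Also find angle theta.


a·b = 18*9 - 18*(-12) = 162 + 216 = 378
|a| = sqrt(324+324) = 25.4558
|b| = sqrt(81+144) = 15.0000
cos(theta) = 378/(sqrt(648)*sqrt(225)) = 378/sqrt(145800) = 0.989949
theta = arccos(378/sqrt(145800)) = 8.1301 degrees

a·b = 378, theta = 8.1301 deg


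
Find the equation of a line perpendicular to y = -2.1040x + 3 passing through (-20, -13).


Perpendicular slope = -1/m1 = -1/(-2.1040) = 0.4753
b2 = y0 - m2*x0 = -13 - 20/(-2.1040) = -13 + 9.5057 = -3.4943

y = 0.4753x - 3.4943


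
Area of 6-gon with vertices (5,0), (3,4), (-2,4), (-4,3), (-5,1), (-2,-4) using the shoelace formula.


sum(xi*y_{i+1}) = 5*4 + 3*4 - 2*3 - 4*1 - 5*(-4) - 2*0 = 42
sum(yi*x_{i+1}) = 0*3 + 4*(-2) + 4*(-4) + 3*(-5) + 1*(-2) - 4*5 = -61
Area = |42 + 61|/2 = 103/2 = 51.5000

51.5000 sq units


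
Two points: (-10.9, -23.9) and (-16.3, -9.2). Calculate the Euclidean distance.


dx = -16.3 + 10.9 = -5.4
dy = -9.2 + 23.9 = 14.7
d = sqrt(29.16 + 216.09) = sqrt(245.25) = 15.6605

15.6605


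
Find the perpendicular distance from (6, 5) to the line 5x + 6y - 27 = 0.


|5*6 + 6*5 - 27| = |33| = 33
sqrt(25 + 36) = sqrt(61) = 7.8102
d = 33/sqrt(61) = 4.2252

4.2252


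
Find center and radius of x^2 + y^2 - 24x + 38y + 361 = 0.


h = -D/2 = 24/2 = 12
k = -E/2 = -38/2 = -19
r^2 = h^2 + k^2 - F = 144 + 361 - 361 = 144
r = 12

Center (12, -19), radius = 12


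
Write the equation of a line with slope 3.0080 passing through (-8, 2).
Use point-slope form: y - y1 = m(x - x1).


y - 2 = 3.0080(x + 8)
y = 3.0080x + 2 - 3.0080*(-8)
y = 3.0080x + 26.0640

y = 3.0080x + 26.0640


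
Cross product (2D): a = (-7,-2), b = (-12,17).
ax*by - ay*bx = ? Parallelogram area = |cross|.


cross = -7*17 + 2*(-12) = -119 - 24 = -143
Parallelogram area = |-143| = 143

cross = -143, parallelogram area = 143


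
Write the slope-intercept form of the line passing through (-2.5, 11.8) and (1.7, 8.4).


m = (-3.4)/(4.2) = -0.8095
b = y1 - m*x1 = 11.8 - (-3.4*(-2.5))/(4.2) = 11.8 - 2.0238 = 9.7762

y = -0.8095x + 9.7762


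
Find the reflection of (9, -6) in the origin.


Reflection rule for origin: (-x, -y)
(9, -6) -> (-9, 6)

(-9, 6)


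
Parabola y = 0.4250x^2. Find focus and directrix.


a = 0.4250
1/(4a) = 0.5882
Focus = (0, 0.5882)
Directrix: y = -0.5882

Focus = (0, 0.5882), Directrix: y = -0.5882


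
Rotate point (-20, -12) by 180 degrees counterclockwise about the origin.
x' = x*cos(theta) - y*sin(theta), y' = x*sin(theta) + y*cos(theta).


cos(180) = -1, sin(180) = 0
x' = -20*(-1) + 12*0 = 20
y' = -20*0 - 12*(-1) = 12

(20, 12)


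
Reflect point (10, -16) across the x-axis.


Reflection rule for x-axis: (x, -y)
(10, -16) -> (10, 16)

(10, 16)


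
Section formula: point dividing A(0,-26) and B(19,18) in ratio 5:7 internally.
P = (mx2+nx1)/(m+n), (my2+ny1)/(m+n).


Px = (5*19 + 7*0)/12 = 95/12 = 7.9167
Py = (5*18 + 7*(-26))/12 = -92/12 = -7.6667

P = (7.9167, -7.6667)


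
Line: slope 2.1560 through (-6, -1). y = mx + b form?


y + 1 = 2.1560(x + 6)
y = 2.1560x - 1 - 2.1560*(-6)
y = 2.1560x + 11.9360

y = 2.1560x + 11.9360


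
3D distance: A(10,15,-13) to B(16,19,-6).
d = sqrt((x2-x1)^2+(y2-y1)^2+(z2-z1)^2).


dx=6, dy=4, dz=7
d = sqrt(36+16+49) = sqrt(101) = 10.0499

10.0499


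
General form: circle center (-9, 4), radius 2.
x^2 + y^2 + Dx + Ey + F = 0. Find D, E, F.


(x+ 9)^2 + (y-4)^2 = 2^2
D = -2h = 18, E = -2k = -8
F = h^2+k^2-r^2 = 81+16-4 = 93

D = 18, E = -8, F = 93


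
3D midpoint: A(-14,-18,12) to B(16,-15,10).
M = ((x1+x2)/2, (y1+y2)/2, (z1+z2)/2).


Mx = (-14+16)/2 = 1.0000
My = (-18- 15)/2 = -16.5000
Mz = (12+10)/2 = 11.0000

M = (1.0000, -16.5000, 11.0000)


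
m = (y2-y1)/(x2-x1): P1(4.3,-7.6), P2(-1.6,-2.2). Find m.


dy = -2.2 + 7.6 = 5.4
dx = -1.6 - 4.3 = -5.9
m = 5.4/(-5.9) = -0.9153

m = -0.9153


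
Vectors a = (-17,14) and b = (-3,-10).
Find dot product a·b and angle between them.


a·b = -17*(-3) + 14*(-10) = 51 - 140 = -89
|a| = sqrt(289+196) = 22.0227
|b| = sqrt(9+100) = 10.4403
cos(theta) = -89/(sqrt(485)*sqrt(109)) = -89/sqrt(52865) = -0.387085
theta = arccos(-89/sqrt(52865)) = 112.7732 degrees

a·b = -89, theta = 112.7732 deg


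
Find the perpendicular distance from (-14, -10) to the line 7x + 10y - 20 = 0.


|7*(-14) + 10*(-10) - 20| = |-218| = 218
sqrt(49 + 100) = sqrt(149) = 12.2066
d = 218/sqrt(149) = 17.8593

17.8593


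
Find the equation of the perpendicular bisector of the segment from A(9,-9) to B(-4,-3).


Midpoint = (2.5, -6)
Slope of AB = dy/dx = 6/(-13) = -0.4615
Perp slope = -dx/dy = 13/6 = 2.1667
b = My - (perp slope)*Mx = -6 + (-13*2.5)/6 = -6 - 5.4167 = -11.4167

y = 2.1667x - 11.4167


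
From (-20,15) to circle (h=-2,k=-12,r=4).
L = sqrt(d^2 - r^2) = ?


d = sqrt((-20+ 2)^2 + (15+ 12)^2) = sqrt(324+729) = 32.4500
L = sqrt(1053.0000 - 16) = sqrt(1037.0000) = 32.2025

32.2025


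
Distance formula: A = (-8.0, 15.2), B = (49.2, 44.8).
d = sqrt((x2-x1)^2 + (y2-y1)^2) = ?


dx = 49.2 + 8.0 = 57.2
dy = 44.8 - 15.2 = 29.6
d = sqrt(3271.84 + 876.16) = sqrt(4148.0) = 64.4050

64.4050


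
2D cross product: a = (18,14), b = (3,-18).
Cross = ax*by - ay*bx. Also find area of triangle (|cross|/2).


cross = 18*(-18) - 14*3 = -324 - 42 = -366
Triangle area = |-366|/2 = 366/2 = 183.0000

cross = -366, triangle area = 183.0000


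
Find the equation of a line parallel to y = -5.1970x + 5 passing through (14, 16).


Parallel lines have equal slopes.
m2 = -5.1970
b2 = 16 + 5.1970*14 = 88.7580

y = -5.1970x + 88.7580


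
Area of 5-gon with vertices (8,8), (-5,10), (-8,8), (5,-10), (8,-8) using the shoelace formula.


sum(xi*y_{i+1}) = 8*10 - 5*8 - 8*(-10) + 5*(-8) + 8*8 = 144
sum(yi*x_{i+1}) = 8*(-5) + 10*(-8) + 8*5 - 10*8 - 8*8 = -224
Area = |144 + 224|/2 = 368/2 = 184.0000

184.0000 sq units


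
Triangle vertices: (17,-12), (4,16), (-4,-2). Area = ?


17*(16+ 2) = 306
4*(-2+ 12) = 40
-4*(-12-16) = 112
sum = 458
Area = |458|/2 = 229.0000

229.0000 sq units


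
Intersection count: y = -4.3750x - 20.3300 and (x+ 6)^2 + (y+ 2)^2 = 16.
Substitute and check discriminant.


Substitute y = -4.3750x - 20.3300: (x+ 6)^2 + (-4.3750x- 20.3300+ 2)^2 = 16
Expand to Ax^2 + Bx + C = 0, where b-k = -18.33
A = 1+m^2 = 20.140625
B = 2(m(b-k) - h) = 2(-4.3750*(-18.33) + 6) = 172.3875
C = h^2 + (b-k)^2 - r^2 = 36 + 335.9889 - 16 = 355.9889
disc = B^2-4AC = 29717.4502 - 28679.3558 = 1038.0944
disc > 0

2 intersection points


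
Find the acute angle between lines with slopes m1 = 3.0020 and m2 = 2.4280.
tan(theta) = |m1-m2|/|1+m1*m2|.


m1-m2 = 0.574
1+m1*m2 = 8.288856
tan(theta) = |0.574/8.288856| = 0.069250
theta = arctan(|0.574/8.288856|) = 3.9614 degrees (acute angle)

3.9614 degrees


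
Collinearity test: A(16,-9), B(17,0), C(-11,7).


16*(0-7) + 17*(7+ 9) - 11*(-9-0)
= -112 + 272 + 99 = 259

No, not collinear (determinant = 259)


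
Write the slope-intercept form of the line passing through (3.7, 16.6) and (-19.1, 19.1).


m = (2.5)/(-22.8) = -0.1096
b = y1 - m*x1 = 16.6 - (2.5*3.7)/(-22.8) = 16.6 + 0.4057 = 17.0057

y = -0.1096x + 17.0057


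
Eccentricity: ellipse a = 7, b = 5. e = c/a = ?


c = sqrt(49-25) = sqrt(24) = 4.8990
e = c/a = sqrt(24)/7 = 0.6999

e = 0.6999


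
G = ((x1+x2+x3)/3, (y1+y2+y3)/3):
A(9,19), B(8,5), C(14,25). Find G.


Gx = (9+8+14)/3 = 31/3 = 10.3333
Gy = (19+5+25)/3 = 49/3 = 16.3333

G = (10.3333, 16.3333)


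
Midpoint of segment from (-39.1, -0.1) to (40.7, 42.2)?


Mx = (-39.1 + 40.7)/2 = 1.6/2 = 0.8000
My = (-0.1 + 42.2)/2 = 42.1/2 = 21.0500

(0.8000, 21.0500)


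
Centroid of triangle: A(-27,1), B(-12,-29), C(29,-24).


Gx = (-27- 12+29)/3 = -10/3 = -3.3333
Gy = (1- 29- 24)/3 = -52/3 = -17.3333

G = (-3.3333, -17.3333)


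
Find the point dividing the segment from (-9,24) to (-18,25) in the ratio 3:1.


Px = (3*(-18) + 1*(-9))/4 = -63/4 = -15.7500
Py = (3*25 + 1*24)/4 = 99/4 = 24.7500

P = (-15.7500, 24.7500)


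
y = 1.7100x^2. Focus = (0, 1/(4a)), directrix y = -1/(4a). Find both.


a = 1.7100
1/(4a) = 0.1462
Focus = (0, 0.1462)
Directrix: y = -0.1462

Focus = (0, 0.1462), Directrix: y = -0.1462


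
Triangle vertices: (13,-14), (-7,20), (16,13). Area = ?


13*(20-13) = 91
-7*(13+ 14) = -189
16*(-14-20) = -544
sum = -642
Area = |-642|/2 = 321.0000

321.0000 sq units


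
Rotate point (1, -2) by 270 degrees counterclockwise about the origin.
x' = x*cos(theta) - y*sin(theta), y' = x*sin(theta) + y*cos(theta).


cos(270) = 0, sin(270) = -1
x' = 1*0 + 2*(-1) = -2
y' = 1*(-1) - 2*0 = -1

(-2, -1)


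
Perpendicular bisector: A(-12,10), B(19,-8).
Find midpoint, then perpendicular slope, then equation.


Midpoint = (3.5, 1)
Slope of AB = dy/dx = -18/31 = -0.5806
Perp slope = -dx/dy = 31/18 = 1.7222
b = My - (perp slope)*Mx = 1 + (31*3.5)/(-18) = 1 - 6.0278 = -5.0278

y = 1.7222x - 5.0278


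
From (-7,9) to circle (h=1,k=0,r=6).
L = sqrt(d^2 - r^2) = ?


d = sqrt((-7-1)^2 + (9-0)^2) = sqrt(64+81) = 12.0416
L = sqrt(145.0000 - 36) = sqrt(109.0000) = 10.4403

10.4403


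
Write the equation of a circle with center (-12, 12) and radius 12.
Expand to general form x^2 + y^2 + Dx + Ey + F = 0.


(x+ 12)^2 + (y-12)^2 = 12^2
D = -2h = 24, E = -2k = -24
F = h^2+k^2-r^2 = 144+144-144 = 144

x^2 + y^2 + 24x - 24y + 144 = 0


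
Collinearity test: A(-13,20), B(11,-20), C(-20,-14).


-13*(-20+ 14) + 11*(-14-20) - 20*(20+ 20)
= 78 - 374 - 800 = -1096

No, not collinear (determinant = -1096)


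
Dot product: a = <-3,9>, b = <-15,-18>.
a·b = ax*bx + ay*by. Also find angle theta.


a·b = -3*(-15) + 9*(-18) = 45 - 162 = -117
|a| = sqrt(9+81) = 9.4868
|b| = sqrt(225+324) = 23.4307
cos(theta) = -117/(sqrt(90)*sqrt(549)) = -117/sqrt(49410) = -0.526355
theta = arccos(-117/sqrt(49410)) = 121.7595 degrees

a·b = -117, theta = 121.7595 deg


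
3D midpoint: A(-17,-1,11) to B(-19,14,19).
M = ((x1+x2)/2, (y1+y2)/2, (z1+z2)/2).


Mx = (-17- 19)/2 = -18.0000
My = (-1+14)/2 = 6.5000
Mz = (11+19)/2 = 15.0000

M = (-18.0000, 6.5000, 15.0000)


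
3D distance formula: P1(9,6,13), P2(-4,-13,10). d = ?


dx=-13, dy=-19, dz=-3
d = sqrt(169+361+9) = sqrt(539) = 23.2164

23.2164


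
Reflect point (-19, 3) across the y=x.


Reflection rule for y=x: (y, x)
(-19, 3) -> (3, -19)

(3, -19)


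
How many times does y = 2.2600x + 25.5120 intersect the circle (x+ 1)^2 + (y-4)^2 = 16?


Substitute y = 2.2600x + 25.5120: (x+ 1)^2 + (2.2600x+25.5120-4)^2 = 16
Expand to Ax^2 + Bx + C = 0, where b-k = 21.512
A = 1+m^2 = 6.1076
B = 2(m(b-k) - h) = 2(2.2600*21.512 + 1) = 99.23424
C = h^2 + (b-k)^2 - r^2 = 1 + 462.766144 - 16 = 447.766144
disc = B^2-4AC = 9847.4344 - 10939.1060 = -1091.6716
disc < 0

0 intersection points


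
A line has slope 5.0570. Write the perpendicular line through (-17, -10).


Perpendicular slope = -1/m1 = -1/5.0570 = -0.1977
b2 = y0 - m2*x0 = -10 - 17/5.0570 = -10 - 3.3617 = -13.3617

y = -0.1977x - 13.3617


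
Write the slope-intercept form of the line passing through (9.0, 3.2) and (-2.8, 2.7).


m = (-0.5)/(-11.8) = 0.0424
b = y1 - m*x1 = 3.2 - (-0.5*9.0)/(-11.8) = 3.2 - 0.3814 = 2.8186

y = 0.0424x + 2.8186


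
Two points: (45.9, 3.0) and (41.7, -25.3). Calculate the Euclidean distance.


dx = 41.7 - 45.9 = -4.2
dy = -25.3 - 3.0 = -28.3
d = sqrt(17.64 + 800.89) = sqrt(818.53) = 28.6100

28.6100


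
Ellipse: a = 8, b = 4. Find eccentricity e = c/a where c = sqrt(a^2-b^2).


c = sqrt(64-16) = sqrt(48) = 6.9282
e = c/a = sqrt(48)/8 = 0.8660

e = 0.8660


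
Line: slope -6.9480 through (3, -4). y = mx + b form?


y + 4 = -6.9480(x - 3)
y = -6.9480x - 4 + 6.9480*3
y = -6.9480x + 16.8440

y = -6.9480x + 16.8440


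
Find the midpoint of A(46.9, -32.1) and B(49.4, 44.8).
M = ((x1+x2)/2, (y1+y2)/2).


Mx = (46.9 + 49.4)/2 = 96.3/2 = 48.1500
My = (-32.1 + 44.8)/2 = 12.7/2 = 6.3500

(48.1500, 6.3500)


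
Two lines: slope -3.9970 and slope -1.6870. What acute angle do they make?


m1-m2 = -2.31
1+m1*m2 = 7.742939
tan(theta) = |-2.31/7.742939| = 0.298336
theta = arctan(|-2.31/7.742939|) = 16.6118 degrees (acute angle)

16.6118 degrees


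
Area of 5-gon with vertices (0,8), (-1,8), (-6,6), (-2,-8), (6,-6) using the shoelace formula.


sum(xi*y_{i+1}) = 0*8 - 1*6 - 6*(-8) - 2*(-6) + 6*8 = 102
sum(yi*x_{i+1}) = 8*(-1) + 8*(-6) + 6*(-2) - 8*6 - 6*0 = -116
Area = |102 + 116|/2 = 218/2 = 109.0000

109.0000 sq units


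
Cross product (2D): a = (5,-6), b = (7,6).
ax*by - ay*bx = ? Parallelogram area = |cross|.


cross = 5*6 + 6*7 = 30 + 42 = 72
Parallelogram area = |72| = 72

cross = 72, parallelogram area = 72


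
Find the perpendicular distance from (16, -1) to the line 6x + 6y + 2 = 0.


|6*16 + 6*(-1) + 2| = |92| = 92
sqrt(36 + 36) = sqrt(72) = 8.4853
d = 92/sqrt(72) = 10.8423

10.8423


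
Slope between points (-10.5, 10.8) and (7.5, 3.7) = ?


dy = 3.7 - 10.8 = -7.1
dx = 7.5 + 10.5 = 18.0
m = -7.1/18.0 = -0.3944

m = -0.3944


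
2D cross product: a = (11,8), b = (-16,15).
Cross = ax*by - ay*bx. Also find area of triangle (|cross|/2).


cross = 11*15 - 8*(-16) = 165 + 128 = 293
Triangle area = |293|/2 = 293/2 = 146.5000

cross = 293, triangle area = 146.5000


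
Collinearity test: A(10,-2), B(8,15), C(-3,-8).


10*(15+ 8) + 8*(-8+ 2) - 3*(-2-15)
= 230 - 48 + 51 = 233

No, not collinear (determinant = 233)


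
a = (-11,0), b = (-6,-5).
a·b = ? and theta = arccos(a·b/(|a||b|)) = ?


a·b = -11*(-6) + 0*(-5) = 66 + 0 = 66
|a| = sqrt(121+0) = 11.0000
|b| = sqrt(36+25) = 7.8102
cos(theta) = 66/(sqrt(121)*sqrt(61)) = 66/sqrt(7381) = 0.768221
theta = arccos(66/sqrt(7381)) = 39.8056 degrees

a·b = 66, theta = 39.8056 deg


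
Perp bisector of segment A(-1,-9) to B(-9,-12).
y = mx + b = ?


Midpoint = (-5, -10.5)
Slope of AB = dy/dx = -3/(-8) = 0.3750
Perp slope = -dx/dy = -8/3 = -2.6667
b = My - (perp slope)*Mx = -10.5 + (-8*(-5))/(-3) = -10.5 - 13.3333 = -23.8333

y = -2.6667x - 23.8333


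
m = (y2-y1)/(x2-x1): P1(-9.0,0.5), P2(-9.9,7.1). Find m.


dy = 7.1 - 0.5 = 6.6
dx = -9.9 + 9.0 = -0.9
m = 6.6/(-0.9) = -7.3333

m = -7.3333


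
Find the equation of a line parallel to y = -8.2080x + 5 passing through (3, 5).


Parallel lines have equal slopes.
m2 = -8.2080
b2 = 5 + 8.2080*3 = 29.6240

y = -8.2080x + 29.6240


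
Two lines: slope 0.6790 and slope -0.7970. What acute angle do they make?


m1-m2 = 1.476
1+m1*m2 = 0.458837
tan(theta) = |1.476/0.458837| = 3.216829
theta = arctan(|1.476/0.458837|) = 72.7314 degrees (acute angle)

72.7314 degrees


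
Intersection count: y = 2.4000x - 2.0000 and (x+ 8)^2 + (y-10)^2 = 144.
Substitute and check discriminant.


Substitute y = 2.4000x - 2.0000: (x+ 8)^2 + (2.4000x- 2.0000-10)^2 = 144
Expand to Ax^2 + Bx + C = 0, where b-k = -12
A = 1+m^2 = 6.76
B = 2(m(b-k) - h) = 2(2.4000*(-12) + 8) = -41.6
C = h^2 + (b-k)^2 - r^2 = 64 + 144 - 144 = 64
disc = B^2-4AC = 1730.5600 - 1730.5600 = 0
disc = 0

1 intersection point (tangent)


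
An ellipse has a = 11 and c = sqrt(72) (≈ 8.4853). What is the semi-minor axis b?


b^2 = 11^2 - (sqrt(72))^2 = 121 - 72 = 49
b = sqrt(49) = 7

b = 7


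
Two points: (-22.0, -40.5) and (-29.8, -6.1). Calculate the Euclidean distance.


dx = -29.8 + 22.0 = -7.8
dy = -6.1 + 40.5 = 34.4
d = sqrt(60.84 + 1183.36) = sqrt(1244.2) = 35.2732

35.2732


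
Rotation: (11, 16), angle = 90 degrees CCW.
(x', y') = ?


cos(90) = 0, sin(90) = 1
x' = 11*0 - 16*1 = -16
y' = 11*1 + 16*0 = 11

(-16, 11)


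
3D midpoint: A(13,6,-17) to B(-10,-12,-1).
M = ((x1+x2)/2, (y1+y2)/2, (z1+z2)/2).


Mx = (13- 10)/2 = 1.5000
My = (6- 12)/2 = -3.0000
Mz = (-17- 1)/2 = -9.0000

M = (1.5000, -3.0000, -9.0000)


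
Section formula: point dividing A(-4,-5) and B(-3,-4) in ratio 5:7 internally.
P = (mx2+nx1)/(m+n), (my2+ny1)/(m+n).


Px = (5*(-3) + 7*(-4))/12 = -43/12 = -3.5833
Py = (5*(-4) + 7*(-5))/12 = -55/12 = -4.5833

P = (-3.5833, -4.5833)


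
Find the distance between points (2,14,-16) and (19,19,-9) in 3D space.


dx=17, dy=5, dz=7
d = sqrt(289+25+49) = sqrt(363) = 19.0526

19.0526


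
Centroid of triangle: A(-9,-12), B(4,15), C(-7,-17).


Gx = (-9+4- 7)/3 = -12/3 = -4.0000
Gy = (-12+15- 17)/3 = -14/3 = -4.6667

G = (-4.0000, -4.6667)


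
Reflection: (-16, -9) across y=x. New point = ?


Reflection rule for y=x: (y, x)
(-16, -9) -> (-9, -16)

(-9, -16)


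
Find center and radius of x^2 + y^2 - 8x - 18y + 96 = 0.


h = -D/2 = 8/2 = 4
k = -E/2 = 18/2 = 9
r^2 = h^2 + k^2 - F = 16 + 81 - 96 = 1
r = 1

Center (4, 9), radius = 1


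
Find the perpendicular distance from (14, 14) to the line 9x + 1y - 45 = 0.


|9*14 + 1*14 - 45| = |95| = 95
sqrt(81 + 1) = sqrt(82) = 9.0554
d = 95/sqrt(82) = 10.4910

10.4910


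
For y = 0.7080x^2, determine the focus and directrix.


a = 0.7080
1/(4a) = 0.3531
Focus = (0, 0.3531)
Directrix: y = -0.3531

Focus = (0, 0.3531), Directrix: y = -0.3531


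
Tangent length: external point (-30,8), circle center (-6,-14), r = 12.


d = sqrt((-30+ 6)^2 + (8+ 14)^2) = sqrt(576+484) = 32.5576
L = sqrt(1060.0000 - 144) = sqrt(916.0000) = 30.2655

30.2655


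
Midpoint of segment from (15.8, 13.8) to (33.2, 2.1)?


Mx = (15.8 + 33.2)/2 = 49.0/2 = 24.5000
My = (13.8 + 2.1)/2 = 15.9/2 = 7.9500

(24.5000, 7.9500)


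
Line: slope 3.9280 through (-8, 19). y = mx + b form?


y - 19 = 3.9280(x + 8)
y = 3.9280x + 19 - 3.9280*(-8)
y = 3.9280x + 50.4240

y = 3.9280x + 50.4240


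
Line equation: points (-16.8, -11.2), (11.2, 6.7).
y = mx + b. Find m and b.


m = (17.9)/(28.0) = 0.6393
b = y1 - m*x1 = -11.2 - (17.9*(-16.8))/(28.0) = -11.2 + 10.7400 = -0.4600

y = 0.6393x - 0.4600


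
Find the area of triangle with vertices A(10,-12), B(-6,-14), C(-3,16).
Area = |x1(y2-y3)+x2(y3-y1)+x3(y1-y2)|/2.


10*(-14-16) = -300
-6*(16+ 12) = -168
-3*(-12+ 14) = -6
sum = -474
Area = |-474|/2 = 237.0000

237.0000 sq units


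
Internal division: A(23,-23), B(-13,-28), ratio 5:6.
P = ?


Px = (5*(-13) + 6*23)/11 = 73/11 = 6.6364
Py = (5*(-28) + 6*(-23))/11 = -278/11 = -25.2727

P = (6.6364, -25.2727)


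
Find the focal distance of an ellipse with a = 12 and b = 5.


c^2 = 12^2 - 5^2 = 144 - 25 = 119
c = sqrt(119) = 10.9087

c = 10.9087


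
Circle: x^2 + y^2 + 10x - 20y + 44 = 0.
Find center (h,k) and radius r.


h = -D/2 = -10/2 = -5
k = -E/2 = 20/2 = 10
r^2 = h^2 + k^2 - F = 25 + 100 - 44 = 81
r = 9

Center (-5, 10), radius = 9


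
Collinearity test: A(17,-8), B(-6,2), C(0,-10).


17*(2+ 10) - 6*(-10+ 8) + 0*(-8-2)
= 204 + 12 + 0 = 216

No, not collinear (determinant = 216)


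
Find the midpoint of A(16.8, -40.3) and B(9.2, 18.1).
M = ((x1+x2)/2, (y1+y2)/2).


Mx = (16.8 + 9.2)/2 = 26.0/2 = 13.0000
My = (-40.3 + 18.1)/2 = -22.2/2 = -11.1000

(13.0000, -11.1000)


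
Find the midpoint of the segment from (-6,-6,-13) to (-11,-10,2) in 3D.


Mx = (-6- 11)/2 = -8.5000
My = (-6- 10)/2 = -8.0000
Mz = (-13+2)/2 = -5.5000

M = (-8.5000, -8.0000, -5.5000)


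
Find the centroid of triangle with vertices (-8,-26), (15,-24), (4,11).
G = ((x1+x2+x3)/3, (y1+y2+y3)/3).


Gx = (-8+15+4)/3 = 11/3 = 3.6667
Gy = (-26- 24+11)/3 = -39/3 = -13.0000

G = (3.6667, -13.0000)


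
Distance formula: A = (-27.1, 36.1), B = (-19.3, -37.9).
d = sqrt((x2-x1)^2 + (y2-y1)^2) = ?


dx = -19.3 + 27.1 = 7.8
dy = -37.9 - 36.1 = -74.0
d = sqrt(60.84 + 5476.0) = sqrt(5536.84) = 74.4099

74.4099


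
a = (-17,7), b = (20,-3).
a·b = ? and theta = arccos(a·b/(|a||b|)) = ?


a·b = -17*20 + 7*(-3) = -340 - 21 = -361
|a| = sqrt(289+49) = 18.3848
|b| = sqrt(400+9) = 20.2237
cos(theta) = -361/(sqrt(338)*sqrt(409)) = -361/sqrt(138242) = -0.970928
theta = arccos(-361/sqrt(138242)) = 166.1506 degrees

a·b = -361, theta = 166.1506 deg


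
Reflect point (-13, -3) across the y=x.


Reflection rule for y=x: (y, x)
(-13, -3) -> (-3, -13)

(-3, -13)


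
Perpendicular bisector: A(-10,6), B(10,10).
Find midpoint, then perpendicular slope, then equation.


Midpoint = (0, 8)
Slope of AB = dy/dx = 4/20 = 0.2000
Perp slope = -dx/dy = -20/4 = -5.0000
b = My - (perp slope)*Mx = 8 + (20*0)/4 = 8 + 0 = 8.0000

y = -5.0000x + 8.0000


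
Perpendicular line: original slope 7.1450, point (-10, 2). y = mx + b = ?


Perpendicular slope = -1/m1 = -1/7.1450 = -0.1400
b2 = y0 - m2*x0 = 2 - 10/7.1450 = 2 - 1.3996 = 0.6004

y = -0.1400x + 0.6004


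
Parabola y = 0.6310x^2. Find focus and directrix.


a = 0.6310
1/(4a) = 0.3962
Focus = (0, 0.3962)
Directrix: y = -0.3962

Focus = (0, 0.3962), Directrix: y = -0.3962


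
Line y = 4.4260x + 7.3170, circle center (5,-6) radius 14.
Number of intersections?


Substitute y = 4.4260x + 7.3170: (x-5)^2 + (4.4260x+7.3170+ 6)^2 = 196
Expand to Ax^2 + Bx + C = 0, where b-k = 13.317
A = 1+m^2 = 20.589476
B = 2(m(b-k) - h) = 2(4.4260*13.317 - 5) = 107.882084
C = h^2 + (b-k)^2 - r^2 = 25 + 177.342489 - 196 = 6.342489
disc = B^2-4AC = 11638.5440 - 522.3541 = 11116.1899
disc > 0

2 intersection points


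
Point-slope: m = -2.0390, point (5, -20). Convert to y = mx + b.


y + 20 = -2.0390(x - 5)
y = -2.0390x - 20 + 2.0390*5
y = -2.0390x - 9.8050

y = -2.0390x - 9.8050


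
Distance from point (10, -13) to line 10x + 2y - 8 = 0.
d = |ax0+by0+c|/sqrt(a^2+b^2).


|10*10 + 2*(-13) - 8| = |66| = 66
sqrt(100 + 4) = sqrt(104) = 10.1980
d = 66/sqrt(104) = 6.4718

6.4718


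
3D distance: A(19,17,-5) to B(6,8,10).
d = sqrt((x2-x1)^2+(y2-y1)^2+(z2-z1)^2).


dx=-13, dy=-9, dz=15
d = sqrt(169+81+225) = sqrt(475) = 21.7945

21.7945


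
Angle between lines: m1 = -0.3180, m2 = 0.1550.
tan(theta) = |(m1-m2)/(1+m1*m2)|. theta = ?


m1-m2 = -0.473
1+m1*m2 = 0.95071
tan(theta) = |-0.473/0.95071| = 0.497523
theta = arctan(|-0.473/0.95071|) = 26.4514 degrees (acute angle)

26.4514 degrees


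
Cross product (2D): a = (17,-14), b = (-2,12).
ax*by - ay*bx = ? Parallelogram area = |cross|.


cross = 17*12 + 14*(-2) = 204 - 28 = 176
Parallelogram area = |176| = 176

cross = 176, parallelogram area = 176


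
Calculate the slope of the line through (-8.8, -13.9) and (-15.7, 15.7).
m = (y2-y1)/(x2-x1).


dy = 15.7 + 13.9 = 29.6
dx = -15.7 + 8.8 = -6.9
m = 29.6/(-6.9) = -4.2899

m = -4.2899


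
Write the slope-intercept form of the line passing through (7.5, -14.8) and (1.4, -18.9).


m = (-4.1)/(-6.1) = 0.6721
b = y1 - m*x1 = -14.8 - (-4.1*7.5)/(-6.1) = -14.8 - 5.0410 = -19.8410

y = 0.6721x - 19.8410


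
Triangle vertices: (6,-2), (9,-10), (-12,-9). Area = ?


6*(-10+ 9) = -6
9*(-9+ 2) = -63
-12*(-2+ 10) = -96
sum = -165
Area = |-165|/2 = 82.5000

82.5000 sq units


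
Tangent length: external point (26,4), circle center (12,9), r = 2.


d = sqrt((26-12)^2 + (4-9)^2) = sqrt(196+25) = 14.8661
L = sqrt(221.0000 - 4) = sqrt(217.0000) = 14.7309

14.7309


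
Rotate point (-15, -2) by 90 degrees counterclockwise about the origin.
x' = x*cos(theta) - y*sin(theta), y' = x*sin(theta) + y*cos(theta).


cos(90) = 0, sin(90) = 1
x' = -15*0 + 2*1 = 2
y' = -15*1 - 2*0 = -15

(2, -15)


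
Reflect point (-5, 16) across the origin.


Reflection rule for origin: (-x, -y)
(-5, 16) -> (5, -16)

(5, -16)


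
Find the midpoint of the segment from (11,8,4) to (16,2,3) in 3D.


Mx = (11+16)/2 = 13.5000
My = (8+2)/2 = 5.0000
Mz = (4+3)/2 = 3.5000

M = (13.5000, 5.0000, 3.5000)


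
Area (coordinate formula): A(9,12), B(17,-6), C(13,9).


9*(-6-9) = -135
17*(9-12) = -51
13*(12+ 6) = 234
sum = 48
Area = |48|/2 = 24.0000

24.0000 sq units


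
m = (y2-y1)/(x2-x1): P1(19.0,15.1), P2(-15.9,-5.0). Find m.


dy = -5.0 - 15.1 = -20.1
dx = -15.9 - 19.0 = -34.9
m = -20.1/(-34.9) = 0.5759

m = 0.5759


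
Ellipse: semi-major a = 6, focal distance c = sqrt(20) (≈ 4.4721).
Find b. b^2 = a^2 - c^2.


b^2 = 6^2 - (sqrt(20))^2 = 36 - 20 = 16
b = sqrt(16) = 4

b = 4


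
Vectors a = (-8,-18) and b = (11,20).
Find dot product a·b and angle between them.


a·b = -8*11 - 18*20 = -88 - 360 = -448
|a| = sqrt(64+324) = 19.6977
|b| = sqrt(121+400) = 22.8254
cos(theta) = -448/(sqrt(388)*sqrt(521)) = -448/sqrt(202148) = -0.996422
theta = arccos(-448/sqrt(202148)) = 175.1517 degrees

a·b = -448, theta = 175.1517 deg


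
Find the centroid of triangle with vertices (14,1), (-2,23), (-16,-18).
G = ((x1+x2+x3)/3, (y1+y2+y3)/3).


Gx = (14- 2- 16)/3 = -4/3 = -1.3333
Gy = (1+23- 18)/3 = 6/3 = 2.0000

G = (-1.3333, 2.0000)


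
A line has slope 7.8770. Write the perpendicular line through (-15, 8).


Perpendicular slope = -1/m1 = -1/7.8770 = -0.1270
b2 = y0 - m2*x0 = 8 - 15/7.8770 = 8 - 1.9043 = 6.0957

y = -0.1270x + 6.0957


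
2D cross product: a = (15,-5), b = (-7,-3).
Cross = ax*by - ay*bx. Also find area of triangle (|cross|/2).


cross = 15*(-3) + 5*(-7) = -45 - 35 = -80
Triangle area = |-80|/2 = 80/2 = 40.0000

cross = -80, triangle area = 40.0000


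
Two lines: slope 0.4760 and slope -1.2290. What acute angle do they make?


m1-m2 = 1.705
1+m1*m2 = 0.414996
tan(theta) = |1.705/0.414996| = 4.108473
theta = arctan(|1.705/0.414996|) = 76.3202 degrees (acute angle)

76.3202 degrees


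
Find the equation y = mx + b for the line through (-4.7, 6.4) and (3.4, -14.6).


m = (-21.0)/(8.1) = -2.5926
b = y1 - m*x1 = 6.4 - (-21.0*(-4.7))/(8.1) = 6.4 - 12.1852 = -5.7852

y = -2.5926x - 5.7852


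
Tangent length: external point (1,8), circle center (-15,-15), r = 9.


d = sqrt((1+ 15)^2 + (8+ 15)^2) = sqrt(256+529) = 28.0179
L = sqrt(785.0000 - 81) = sqrt(704.0000) = 26.5330

26.5330


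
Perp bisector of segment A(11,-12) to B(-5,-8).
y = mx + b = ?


Midpoint = (3, -10)
Slope of AB = dy/dx = 4/(-16) = -0.2500
Perp slope = -dx/dy = 16/4 = 4.0000
b = My - (perp slope)*Mx = -10 + (-16*3)/4 = -10 - 12.0000 = -22.0000

y = 4.0000x - 22.0000


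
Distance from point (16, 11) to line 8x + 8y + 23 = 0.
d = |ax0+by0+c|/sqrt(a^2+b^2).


|8*16 + 8*11 + 23| = |239| = 239
sqrt(64 + 64) = sqrt(128) = 11.3137
d = 239/sqrt(128) = 21.1248

21.1248


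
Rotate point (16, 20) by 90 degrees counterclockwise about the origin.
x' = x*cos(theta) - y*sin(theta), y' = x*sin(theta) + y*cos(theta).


cos(90) = 0, sin(90) = 1
x' = 16*0 - 20*1 = -20
y' = 16*1 + 20*0 = 16

(-20, 16)


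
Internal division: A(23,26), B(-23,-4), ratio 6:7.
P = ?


Px = (6*(-23) + 7*23)/13 = 23/13 = 1.7692
Py = (6*(-4) + 7*26)/13 = 158/13 = 12.1538

P = (1.7692, 12.1538)


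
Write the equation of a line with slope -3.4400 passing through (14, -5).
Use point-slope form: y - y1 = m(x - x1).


y + 5 = -3.4400(x - 14)
y = -3.4400x - 5 + 3.4400*14
y = -3.4400x + 43.1600

y = -3.4400x + 43.1600


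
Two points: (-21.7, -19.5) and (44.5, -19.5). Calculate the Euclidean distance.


dx = 44.5 + 21.7 = 66.2
dy = -19.5 + 19.5 = 0.0
d = sqrt(4382.44 + 0.0) = sqrt(4382.44) = 66.2000

66.2000


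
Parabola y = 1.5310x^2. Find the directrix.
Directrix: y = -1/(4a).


a = 1.5310
1/(4a) = 0.1633
directrix: y = -0.1633 = -0.1633

y = -0.1633


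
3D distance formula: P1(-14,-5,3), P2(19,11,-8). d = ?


dx=33, dy=16, dz=-11
d = sqrt(1089+256+121) = sqrt(1466) = 38.2884

38.2884


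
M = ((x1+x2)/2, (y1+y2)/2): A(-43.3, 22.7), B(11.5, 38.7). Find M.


Mx = (-43.3 + 11.5)/2 = -31.8/2 = -15.9000
My = (22.7 + 38.7)/2 = 61.4/2 = 30.7000

(-15.9000, 30.7000)


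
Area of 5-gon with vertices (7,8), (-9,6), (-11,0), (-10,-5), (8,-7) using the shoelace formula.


sum(xi*y_{i+1}) = 7*6 - 9*0 - 11*(-5) - 10*(-7) + 8*8 = 231
sum(yi*x_{i+1}) = 8*(-9) + 6*(-11) + 0*(-10) - 5*8 - 7*7 = -227
Area = |231 + 227|/2 = 458/2 = 229.0000

229.0000 sq units


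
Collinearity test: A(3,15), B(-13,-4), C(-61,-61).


3*(-4+ 61) - 13*(-61-15) - 61*(15+ 4)
= 171 + 988 - 1159 = 0

Yes, collinear (determinant = 0)


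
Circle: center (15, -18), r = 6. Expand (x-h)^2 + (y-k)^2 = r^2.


(x-15)^2 + (y+ 18)^2 = 6^2
D = -2h = -30, E = -2k = 36
F = h^2+k^2-r^2 = 225+324-36 = 513

x^2 + y^2 - 30x + 36y + 513 = 0


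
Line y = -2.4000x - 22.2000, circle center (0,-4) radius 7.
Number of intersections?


Substitute y = -2.4000x - 22.2000: (x-0)^2 + (-2.4000x- 22.2000+ 4)^2 = 49
Expand to Ax^2 + Bx + C = 0, where b-k = -18.2
A = 1+m^2 = 6.76
B = 2(m(b-k) - h) = 2(-2.4000*(-18.2) - 0) = 87.36
C = h^2 + (b-k)^2 - r^2 = 0 + 331.24 - 49 = 282.24
disc = B^2-4AC = 7631.7696 - 7631.7696 = 0
disc = 0

1 intersection point (tangent)


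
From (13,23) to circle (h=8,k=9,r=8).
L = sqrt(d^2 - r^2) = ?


d = sqrt((13-8)^2 + (23-9)^2) = sqrt(25+196) = 14.8661
L = sqrt(221.0000 - 64) = sqrt(157.0000) = 12.5300

12.5300


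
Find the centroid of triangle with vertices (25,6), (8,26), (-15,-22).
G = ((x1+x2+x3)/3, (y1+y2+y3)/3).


Gx = (25+8- 15)/3 = 18/3 = 6.0000
Gy = (6+26- 22)/3 = 10/3 = 3.3333

G = (6.0000, 3.3333)


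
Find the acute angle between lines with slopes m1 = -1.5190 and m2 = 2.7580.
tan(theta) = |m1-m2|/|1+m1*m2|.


m1-m2 = -4.277
1+m1*m2 = -3.189402
tan(theta) = |-4.277/(-3.189402)| = 1.341004
theta = arctan(|-4.277/(-3.189402)|) = 53.2877 degrees (acute angle)

53.2877 degrees


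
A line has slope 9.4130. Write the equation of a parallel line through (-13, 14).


Parallel lines have equal slopes.
m2 = 9.4130
b2 = 14 - 9.4130*(-13) = 136.3690

y = 9.4130x + 136.3690


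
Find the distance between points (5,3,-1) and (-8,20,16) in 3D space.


dx=-13, dy=17, dz=17
d = sqrt(169+289+289) = sqrt(747) = 27.3313

27.3313


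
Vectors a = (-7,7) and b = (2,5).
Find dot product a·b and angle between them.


a·b = -7*2 + 7*5 = -14 + 35 = 21
|a| = sqrt(49+49) = 9.8995
|b| = sqrt(4+25) = 5.3852
cos(theta) = 21/(sqrt(98)*sqrt(29)) = 21/sqrt(2842) = 0.393919
theta = arccos(21/sqrt(2842)) = 66.8014 degrees

a·b = 21, theta = 66.8014 deg


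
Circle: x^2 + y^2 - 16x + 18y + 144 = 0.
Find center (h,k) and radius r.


h = -D/2 = 16/2 = 8
k = -E/2 = -18/2 = -9
r^2 = h^2 + k^2 - F = 64 + 81 - 144 = 1
r = 1

Center (8, -9), radius = 1


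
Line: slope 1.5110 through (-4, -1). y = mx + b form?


y + 1 = 1.5110(x + 4)
y = 1.5110x - 1 - 1.5110*(-4)
y = 1.5110x + 5.0440

y = 1.5110x + 5.0440


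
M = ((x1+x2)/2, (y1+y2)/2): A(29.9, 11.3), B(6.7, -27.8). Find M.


Mx = (29.9 + 6.7)/2 = 36.6/2 = 18.3000
My = (11.3 - 27.8)/2 = -16.5/2 = -8.2500

(18.3000, -8.2500)


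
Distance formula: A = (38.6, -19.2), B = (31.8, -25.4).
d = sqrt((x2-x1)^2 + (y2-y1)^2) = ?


dx = 31.8 - 38.6 = -6.8
dy = -25.4 + 19.2 = -6.2
d = sqrt(46.24 + 38.44) = sqrt(84.68) = 9.2022

9.2022


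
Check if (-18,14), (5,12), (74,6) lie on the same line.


-18*(12-6) + 5*(6-14) + 74*(14-12)
= -108 - 40 + 148 = 0

Yes, collinear (determinant = 0)


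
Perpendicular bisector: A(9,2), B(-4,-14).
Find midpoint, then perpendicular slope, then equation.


Midpoint = (2.5, -6)
Slope of AB = dy/dx = -16/(-13) = 1.2308
Perp slope = -dx/dy = -13/16 = -0.8125
b = My - (perp slope)*Mx = -6 + (-13*2.5)/(-16) = -6 + 2.0312 = -3.9688

y = -0.8125x - 3.9688


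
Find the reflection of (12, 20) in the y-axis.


Reflection rule for y-axis: (-x, y)
(12, 20) -> (-12, 20)

(-12, 20)


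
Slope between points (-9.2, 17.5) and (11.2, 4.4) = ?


dy = 4.4 - 17.5 = -13.1
dx = 11.2 + 9.2 = 20.4
m = -13.1/20.4 = -0.6422

m = -0.6422


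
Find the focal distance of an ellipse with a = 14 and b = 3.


c^2 = 14^2 - 3^2 = 196 - 9 = 187
c = sqrt(187) = 13.6748

c = 13.6748
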